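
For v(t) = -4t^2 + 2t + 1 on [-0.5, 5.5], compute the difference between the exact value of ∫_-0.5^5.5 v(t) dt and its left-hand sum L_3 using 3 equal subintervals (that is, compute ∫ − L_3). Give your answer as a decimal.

-92

Exact integral: ∫_-0.5^5.5 v(t) dt = -186.
L_3 = -94.
Error = -186 − (-94) = -92.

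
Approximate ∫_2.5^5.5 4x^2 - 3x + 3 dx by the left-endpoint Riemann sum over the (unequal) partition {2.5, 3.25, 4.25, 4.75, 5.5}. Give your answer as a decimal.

141.375

Subinterval widths: 0.75, 1, 0.5, 0.75.
Left endpoints: 2.5, 3.25, 4.25, 4.75.
f(2.5) = 20.5, f(3.25) = 35.5, f(4.25) = 62.5, f(4.75) = 79.
Sum = Σ Δx_i · f(x_i).
Sum = 141.375.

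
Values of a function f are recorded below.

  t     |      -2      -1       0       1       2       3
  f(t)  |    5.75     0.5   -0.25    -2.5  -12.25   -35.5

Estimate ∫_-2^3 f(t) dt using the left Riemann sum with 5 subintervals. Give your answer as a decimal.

-8.75

Δt = 1.
Sum = 1·[5.75 + 0.5 + (-0.25) + (-2.5) + (-12.25)] = -8.75.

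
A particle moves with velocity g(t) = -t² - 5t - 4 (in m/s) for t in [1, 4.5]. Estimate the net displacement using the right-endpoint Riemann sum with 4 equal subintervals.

Δt = (4.5 − 1)/4 = 0.875.
Right endpoints: 1.875, 2.75, 3.625, 4.5.
g(1.875) = -16.890625, g(2.75) = -25.3125, g(3.625) = -35.265625, g(4.5) = -46.75.
Sum = Δt · [g(1.875) + g(2.75) + g(3.625) + g(4.5)].
Sum = -108.69140625.

-108.69140625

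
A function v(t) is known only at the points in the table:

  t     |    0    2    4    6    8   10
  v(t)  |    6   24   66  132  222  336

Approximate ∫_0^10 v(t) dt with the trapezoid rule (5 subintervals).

1230

Δt = 2.
T_5 = (2/2)·[6 + 2·24 + 2·66 + 2·132 + 2·222 + 336] = 1230.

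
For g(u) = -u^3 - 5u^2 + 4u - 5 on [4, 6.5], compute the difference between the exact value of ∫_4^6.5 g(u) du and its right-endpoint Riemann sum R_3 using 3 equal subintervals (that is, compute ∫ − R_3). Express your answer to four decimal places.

Exact integral: ∫_4^6.5 g(u) du ≈ -693.307292.
R_3 ≈ -837.592593.
Error ≈ -693.307292 − (-837.592593) ≈ 144.2853.

144.2853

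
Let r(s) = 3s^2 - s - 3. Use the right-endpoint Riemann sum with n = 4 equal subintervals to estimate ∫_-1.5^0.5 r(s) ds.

Δs = (0.5 − (-1.5))/4 = 0.5.
Right endpoints: -1, -0.5, 0, 0.5.
r(-1) = 1, r(-0.5) = -1.75, r(0) = -3, r(0.5) = -2.75.
Sum = Δs · [r(-1) + r(-0.5) + r(0) + r(0.5)].
Sum = -3.25.

-3.25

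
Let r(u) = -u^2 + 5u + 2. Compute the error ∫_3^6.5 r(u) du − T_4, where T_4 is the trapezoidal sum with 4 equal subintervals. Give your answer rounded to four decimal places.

0.4466

Exact integral: ∫_3^6.5 r(u) du ≈ 7.583333.
T_4 = 7.13671875.
Error ≈ 7.583333 − 7.13671875 ≈ 0.4466.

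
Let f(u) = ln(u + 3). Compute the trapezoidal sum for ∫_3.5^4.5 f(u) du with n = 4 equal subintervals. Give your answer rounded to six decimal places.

1.944952

Δu = (4.5 − 3.5)/4 = 0.25.
f(3.5) ≈ 1.871802, f(3.75) ≈ 1.909543, f(4) ≈ 1.945910, f(4.25) ≈ 1.981001, f(4.5) ≈ 2.014903.
T_4 = (Δu/2)·[f(u_0) + 2f(u_1) + 2f(u_2) + 2f(u_3) + f(u_4)].
Sum ≈ 1.944952.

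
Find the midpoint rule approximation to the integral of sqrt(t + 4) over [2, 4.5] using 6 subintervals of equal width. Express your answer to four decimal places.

6.7233

Δt = (4.5 − 2)/6 = 5/12.
Midpoints: 53/24, 2.625, 73/24, 83/24, 3.875, 103/24.
f(53/24) ≈ 2.4917, f(2.625) ≈ 2.5739, f(73/24) ≈ 2.6536, f(83/24) ≈ 2.7310, f(3.875) ≈ 2.8062, f(103/24) ≈ 2.8795.
Sum = Δt · [f(53/24) + f(2.625) + f(73/24) + ...].
Sum ≈ 6.7233.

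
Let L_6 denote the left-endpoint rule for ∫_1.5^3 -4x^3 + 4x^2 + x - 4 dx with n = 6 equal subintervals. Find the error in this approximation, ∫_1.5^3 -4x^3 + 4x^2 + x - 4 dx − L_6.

Exact integral: ∫_1.5^3 f(x) dx = -47.0625.
L_6 = -39.171875.
Error = -47.0625 − (-39.171875) = -7.890625.

-7.890625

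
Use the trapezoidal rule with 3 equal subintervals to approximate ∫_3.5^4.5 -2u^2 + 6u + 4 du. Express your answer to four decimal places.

-4.2037

Δu = (4.5 − 3.5)/3 = 1/3.
f(3.5) = 0.5, f(23/6) = -43/18, f(25/6) = -103/18, f(4.5) = -9.5.
T_3 = (Δu/2)·[f(u_0) + 2f(u_1) + 2f(u_2) + f(u_3)].
Sum ≈ -4.2037.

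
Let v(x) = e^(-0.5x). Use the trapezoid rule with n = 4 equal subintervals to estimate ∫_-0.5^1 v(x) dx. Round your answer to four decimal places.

Δx = (1 − (-0.5))/4 = 0.375.
v(-0.5) ≈ 1.2840, v(-0.125) ≈ 1.0645, v(0.25) ≈ 0.8825, v(0.625) ≈ 0.7316, v(1) ≈ 0.6065.
T_4 = (Δx/2)·[v(x_0) + 2v(x_1) + 2v(x_2) + 2v(x_3) + v(x_4)].
Sum ≈ 1.3590.

1.3590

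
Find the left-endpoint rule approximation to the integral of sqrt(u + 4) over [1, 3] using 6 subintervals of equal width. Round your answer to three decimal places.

4.825

Δu = (3 − 1)/6 = 1/3.
Left endpoints: 1, 4/3, 5/3, 2, 7/3, 8/3.
f(1) ≈ 2.236, f(4/3) ≈ 2.309, f(5/3) ≈ 2.380, f(2) ≈ 2.449, f(7/3) ≈ 2.517, f(8/3) ≈ 2.582.
Sum = Δu · [f(1) + f(4/3) + f(5/3) + ...].
Sum ≈ 4.825.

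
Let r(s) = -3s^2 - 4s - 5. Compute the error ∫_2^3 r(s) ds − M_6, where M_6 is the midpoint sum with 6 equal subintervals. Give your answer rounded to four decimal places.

Exact integral: ∫_2^3 r(s) ds = -34.
M_6 ≈ -33.993056.
Error ≈ -34 − (-33.993056) ≈ -0.0069.

-0.0069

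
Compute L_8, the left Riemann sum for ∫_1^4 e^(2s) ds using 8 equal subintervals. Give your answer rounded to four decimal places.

Δs = (4 − 1)/8 = 0.375.
Left endpoints: 1, 1.375, 1.75, 2.125, 2.5, 2.875, 3.25, 3.625.
f(1) ≈ 7.3891, f(1.375) ≈ 15.6426, f(1.75) ≈ 33.1155, f(2.125) ≈ 70.1054, f(2.5) ≈ 148.4132, f(2.875) ≈ 314.1907, f(3.25) ≈ 665.1416, f(3.625) ≈ 1408.1048.
Sum = Δs · [f(1) + f(1.375) + f(1.75) + ...].
Sum ≈ 998.2886.

998.2886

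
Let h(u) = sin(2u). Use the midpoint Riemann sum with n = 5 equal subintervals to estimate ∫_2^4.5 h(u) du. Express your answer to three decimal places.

Δu = (4.5 − 2)/5 = 0.5.
Midpoints: 2.25, 2.75, 3.25, 3.75, 4.25.
h(2.25) ≈ -0.978, h(2.75) ≈ -0.706, h(3.25) ≈ 0.215, h(3.75) ≈ 0.938, h(4.25) ≈ 0.798.
Sum = Δu · [h(2.25) + h(2.75) + h(3.25) + h(3.75) + h(4.25)].
Sum ≈ 0.134.

0.134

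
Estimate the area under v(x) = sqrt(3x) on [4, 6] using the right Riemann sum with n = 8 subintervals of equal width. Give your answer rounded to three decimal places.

Δx = (6 − 4)/8 = 0.25.
Right endpoints: 4.25, 4.5, 4.75, 5, 5.25, 5.5, 5.75, 6.
v(4.25) ≈ 3.571, v(4.5) ≈ 3.674, v(4.75) ≈ 3.775, v(5) ≈ 3.873, v(5.25) ≈ 3.969, v(5.5) ≈ 4.062, v(5.75) ≈ 4.153, v(6) ≈ 4.243.
Sum = Δx · [v(4.25) + v(4.5) + v(4.75) + ...].
Sum ≈ 7.830.

7.830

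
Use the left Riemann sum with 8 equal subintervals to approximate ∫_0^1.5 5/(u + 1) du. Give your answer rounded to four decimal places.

4.8750

Δu = (1.5 − 0)/8 = 0.1875.
Left endpoints: 0, 0.1875, 0.375, 0.5625, 0.75, 0.9375, 1.125, 1.3125.
f(0) = 5, f(0.1875) = 80/19, f(0.375) = 40/11, f(0.5625) = 3.2, f(0.75) = 20/7, f(0.9375) = 80/31, f(1.125) = 40/17, f(1.3125) = 80/37.
Sum = Δu · [f(0) + f(0.1875) + f(0.375) + ...].
Sum ≈ 4.8750.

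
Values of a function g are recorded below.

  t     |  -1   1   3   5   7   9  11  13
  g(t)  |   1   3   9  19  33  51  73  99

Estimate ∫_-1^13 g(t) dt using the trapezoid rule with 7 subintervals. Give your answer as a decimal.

Δt = 2.
T_7 = (2/2)·[1 + 2·3 + 2·9 + 2·19 + 2·33 + 2·51 + 2·73 + 99] = 476.

476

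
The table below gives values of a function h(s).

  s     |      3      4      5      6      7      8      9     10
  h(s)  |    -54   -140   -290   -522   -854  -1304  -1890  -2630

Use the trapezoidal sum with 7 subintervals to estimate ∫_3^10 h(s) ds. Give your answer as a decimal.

Δs = 1.
T_7 = (1/2)·[(-54) + 2·(-140) + 2·(-290) + 2·(-522) + 2·(-854) + 2·(-1304) + 2·(-1890) + (-2630)] = -6342.

-6342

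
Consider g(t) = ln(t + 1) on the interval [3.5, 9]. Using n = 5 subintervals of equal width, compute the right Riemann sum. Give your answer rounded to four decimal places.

11.1844

Δt = (9 − 3.5)/5 = 1.1.
Right endpoints: 4.6, 5.7, 6.8, 7.9, 9.
g(4.6) ≈ 1.7228, g(5.7) ≈ 1.9021, g(6.8) ≈ 2.0541, g(7.9) ≈ 2.1861, g(9) ≈ 2.3026.
Sum = Δt · [g(4.6) + g(5.7) + g(6.8) + g(7.9) + g(9)].
Sum ≈ 11.1844.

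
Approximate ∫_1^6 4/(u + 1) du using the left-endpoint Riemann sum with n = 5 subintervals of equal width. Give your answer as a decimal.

5.8

Δu = (6 − 1)/5 = 1.
Left endpoints: 1, 2, 3, 4, 5.
f(1) = 2, f(2) = 4/3, f(3) = 1, f(4) = 0.8, f(5) = 2/3.
Sum = Δu · [f(1) + f(2) + f(3) + f(4) + f(5)].
Sum = 5.8.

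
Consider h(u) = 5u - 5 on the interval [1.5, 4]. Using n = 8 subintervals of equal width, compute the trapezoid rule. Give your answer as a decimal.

Δu = (4 − 1.5)/8 = 0.3125.
h(1.5) = 2.5, h(1.8125) = 4.0625, h(2.125) = 5.625, h(2.4375) = 7.1875, h(2.75) = 8.75, h(3.0625) = 10.3125, h(3.375) = 11.875, h(3.6875) = 13.4375, h(4) = 15.
T_8 = (Δu/2)·[h(u_0) + 2h(u_1) + ... + 2h(u_{7}) + h(u_8)].
Sum = 21.875.

21.875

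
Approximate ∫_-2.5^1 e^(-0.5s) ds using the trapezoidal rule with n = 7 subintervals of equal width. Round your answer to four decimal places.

5.7976

Δs = (1 − (-2.5))/7 = 0.5.
f(-2.5) ≈ 3.4903, f(-2) ≈ 2.7183, f(-1.5) ≈ 2.1170, f(-1) ≈ 1.6487, f(-0.5) ≈ 1.2840, f(0) ≈ 1.0000, f(0.5) ≈ 0.7788, f(1) ≈ 0.6065.
T_7 = (Δs/2)·[f(s_0) + 2f(s_1) + ... + 2f(s_{6}) + f(s_7)].
Sum ≈ 5.7976.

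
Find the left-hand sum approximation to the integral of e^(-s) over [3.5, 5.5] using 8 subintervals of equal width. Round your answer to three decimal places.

Δs = (5.5 − 3.5)/8 = 0.25.
Left endpoints: 3.5, 3.75, 4, 4.25, 4.5, 4.75, 5, 5.25.
f(3.5) ≈ 0.030, f(3.75) ≈ 0.024, f(4) ≈ 0.018, f(4.25) ≈ 0.014, f(4.5) ≈ 0.011, f(4.75) ≈ 0.009, f(5) ≈ 0.007, f(5.25) ≈ 0.005.
Sum = Δs · [f(3.5) + f(3.75) + f(4) + ...].
Sum ≈ 0.030.

0.030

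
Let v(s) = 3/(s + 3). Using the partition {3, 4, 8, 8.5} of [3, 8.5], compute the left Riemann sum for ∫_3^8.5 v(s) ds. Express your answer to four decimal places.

2.3506

Subinterval widths: 1, 4, 0.5.
Left endpoints: 3, 4, 8.
v(3) = 0.5, v(4) = 3/7, v(8) = 3/11.
Sum = Σ Δs_i · v(s_i).
Sum ≈ 2.3506.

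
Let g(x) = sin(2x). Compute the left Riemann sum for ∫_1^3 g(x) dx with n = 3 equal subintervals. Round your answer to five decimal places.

Δx = (3 − 1)/3 = 2/3.
Left endpoints: 1, 5/3, 7/3.
g(1) ≈ 0.90930, g(5/3) ≈ -0.19057, g(7/3) ≈ -0.99895.
Sum = Δx · [g(1) + g(5/3) + g(7/3)].
Sum ≈ -0.18682.

-0.18682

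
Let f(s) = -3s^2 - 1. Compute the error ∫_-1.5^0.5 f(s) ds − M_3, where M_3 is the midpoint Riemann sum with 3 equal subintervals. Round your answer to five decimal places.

Exact integral: ∫_-1.5^0.5 f(s) ds = -5.5.
M_3 ≈ -5.2777778.
Error ≈ -5.5 − (-5.2777778) ≈ -0.22222.

-0.22222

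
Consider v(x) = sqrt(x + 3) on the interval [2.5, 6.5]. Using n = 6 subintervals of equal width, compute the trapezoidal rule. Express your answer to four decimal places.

Δx = (6.5 − 2.5)/6 = 2/3.
v(2.5) ≈ 2.3452, v(19/6) ≈ 2.4833, v(23/6) ≈ 2.6141, v(4.5) ≈ 2.7386, v(31/6) ≈ 2.8577, v(35/6) ≈ 2.9721, v(6.5) ≈ 3.0822.
T_6 = (Δx/2)·[v(x_0) + 2v(x_1) + ... + 2v(x_{5}) + v(x_6)].
Sum ≈ 10.9197.

10.9197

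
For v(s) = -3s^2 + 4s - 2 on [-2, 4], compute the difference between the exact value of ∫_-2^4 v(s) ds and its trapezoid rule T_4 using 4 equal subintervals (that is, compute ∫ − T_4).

Exact integral: ∫_-2^4 v(s) ds = -60.
T_4 = -66.75.
Error = -60 − (-66.75) = 6.75.

6.75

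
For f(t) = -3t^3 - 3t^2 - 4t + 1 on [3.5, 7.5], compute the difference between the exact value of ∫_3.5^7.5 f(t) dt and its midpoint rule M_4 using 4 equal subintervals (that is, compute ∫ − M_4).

Exact integral: ∫_3.5^7.5 f(t) dt = -2723.5.
M_4 = -2706.
Error = -2723.5 − (-2706) = -17.5.

-17.5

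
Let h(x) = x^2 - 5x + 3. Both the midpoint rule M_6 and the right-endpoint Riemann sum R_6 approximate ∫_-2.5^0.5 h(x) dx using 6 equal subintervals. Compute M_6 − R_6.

M_6 = 29.1875.
R_6 = 24.125.
M_6 − R_6 = 5.0625.

5.0625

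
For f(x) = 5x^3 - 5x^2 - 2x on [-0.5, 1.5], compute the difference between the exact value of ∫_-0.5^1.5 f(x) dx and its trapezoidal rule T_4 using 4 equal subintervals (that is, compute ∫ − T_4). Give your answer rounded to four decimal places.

-0.2083

Exact integral: ∫_-0.5^1.5 f(x) dx ≈ -1.583333.
T_4 = -1.375.
Error ≈ -1.583333 − (-1.375) ≈ -0.2083.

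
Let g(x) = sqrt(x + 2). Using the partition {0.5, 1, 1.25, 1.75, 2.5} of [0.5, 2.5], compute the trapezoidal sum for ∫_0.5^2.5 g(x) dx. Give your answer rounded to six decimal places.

Subinterval widths: 0.5, 0.25, 0.5, 0.75.
g(0.5) ≈ 1.581139, g(1) ≈ 1.732051, g(1.25) ≈ 1.802776, g(1.75) ≈ 1.936492, g(2.5) ≈ 2.121320.
On each subinterval the trapezoid contributes (Δx_i/2)·[g(x_{i-1}) + g(x_i)].
Sum ≈ 3.726647.

3.726647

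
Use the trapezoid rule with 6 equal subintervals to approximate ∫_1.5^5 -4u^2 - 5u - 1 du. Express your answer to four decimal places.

Δu = (5 − 1.5)/6 = 7/12.
f(1.5) = -17.5, f(25/12) = -259/9, f(8/3) = -385/9, f(3.25) = -59.5, f(23/6) = -1421/18, f(53/12) = -910/9, f(5) = -126.
T_6 = (Δu/2)·[f(u_0) + 2f(u_1) + ... + 2f(u_{5}) + f(u_6)].
Sum ≈ -223.3356.

-223.3356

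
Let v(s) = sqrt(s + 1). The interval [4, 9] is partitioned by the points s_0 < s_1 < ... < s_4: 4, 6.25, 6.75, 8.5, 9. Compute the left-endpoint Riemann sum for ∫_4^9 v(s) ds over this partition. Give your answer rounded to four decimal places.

Subinterval widths: 2.25, 0.5, 1.75, 0.5.
Left endpoints: 4, 6.25, 6.75, 8.5.
v(4) ≈ 2.2361, v(6.25) ≈ 2.6926, v(6.75) ≈ 2.7839, v(8.5) ≈ 3.0822.
Sum = Σ Δs_i · v(s_i).
Sum ≈ 12.7903.

12.7903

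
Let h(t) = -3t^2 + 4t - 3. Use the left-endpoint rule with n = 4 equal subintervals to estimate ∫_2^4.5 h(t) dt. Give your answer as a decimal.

-46.50390625

Δt = (4.5 − 2)/4 = 0.625.
Left endpoints: 2, 2.625, 3.25, 3.875.
h(2) = -7, h(2.625) = -13.171875, h(3.25) = -21.6875, h(3.875) = -32.546875.
Sum = Δt · [h(2) + h(2.625) + h(3.25) + h(3.875)].
Sum = -46.50390625.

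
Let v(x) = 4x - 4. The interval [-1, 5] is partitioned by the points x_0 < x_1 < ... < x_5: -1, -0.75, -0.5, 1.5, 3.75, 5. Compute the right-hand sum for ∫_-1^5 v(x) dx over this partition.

Subinterval widths: 0.25, 0.25, 2, 2.25, 1.25.
Right endpoints: -0.75, -0.5, 1.5, 3.75, 5.
v(-0.75) = -7, v(-0.5) = -6, v(1.5) = 2, v(3.75) = 11, v(5) = 16.
Sum = Σ Δx_i · v(x_i).
Sum = 45.5.

45.5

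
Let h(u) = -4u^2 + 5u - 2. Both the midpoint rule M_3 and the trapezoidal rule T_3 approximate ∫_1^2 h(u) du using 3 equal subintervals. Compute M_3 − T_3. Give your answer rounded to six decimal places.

0.111111

M_3 ≈ -3.79629630.
T_3 ≈ -3.90740741.
M_3 − T_3 ≈ 0.111111.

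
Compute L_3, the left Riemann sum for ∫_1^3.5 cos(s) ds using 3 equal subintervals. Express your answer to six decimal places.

-0.507130

Δs = (3.5 − 1)/3 = 5/6.
Left endpoints: 1, 11/6, 8/3.
f(1) ≈ 0.540302, f(11/6) ≈ -0.259531, f(8/3) ≈ -0.889327.
Sum = Δs · [f(1) + f(11/6) + f(8/3)].
Sum ≈ -0.507130.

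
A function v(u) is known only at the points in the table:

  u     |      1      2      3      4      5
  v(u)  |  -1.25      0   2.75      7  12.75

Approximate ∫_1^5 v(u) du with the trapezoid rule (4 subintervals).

Δu = 1.
T_4 = (1/2)·[(-1.25) + 2·0 + 2·2.75 + 2·7 + 12.75] = 15.5.

15.5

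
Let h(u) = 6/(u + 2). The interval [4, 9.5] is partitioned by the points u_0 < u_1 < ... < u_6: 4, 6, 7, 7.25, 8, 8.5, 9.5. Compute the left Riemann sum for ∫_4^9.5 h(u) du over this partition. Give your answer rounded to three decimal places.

4.275

Subinterval widths: 2, 1, 0.25, 0.75, 0.5, 1.
Left endpoints: 4, 6, 7, 7.25, 8, 8.5.
h(4) = 1, h(6) = 0.75, h(7) = 2/3, h(7.25) = 24/37, h(8) = 0.6, h(8.5) = 4/7.
Sum = Σ Δu_i · h(u_i).
Sum ≈ 4.275.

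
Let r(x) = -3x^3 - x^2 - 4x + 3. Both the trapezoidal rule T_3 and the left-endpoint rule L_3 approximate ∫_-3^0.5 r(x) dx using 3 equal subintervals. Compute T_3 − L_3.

T_3 ≈ 87.7997685.
L_3 ≈ 138.3310185.
T_3 − L_3 = -50.53125.

-50.53125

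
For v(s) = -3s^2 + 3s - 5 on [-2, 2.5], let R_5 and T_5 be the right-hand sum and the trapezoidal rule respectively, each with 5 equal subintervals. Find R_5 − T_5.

R_5 = -41.535.
T_5 = -44.5725.
R_5 − T_5 = 3.0375.

3.0375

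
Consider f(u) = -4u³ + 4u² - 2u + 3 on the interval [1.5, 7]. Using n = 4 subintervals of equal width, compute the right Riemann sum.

Δu = (7 − 1.5)/4 = 1.375.
Right endpoints: 2.875, 4.25, 5.625, 7.
f(2.875) = -64.7421875, f(4.25) = -240.3125, f(5.625) = -593.6015625, f(7) = -1187.
Sum = Δu · [f(2.875) + f(4.25) + f(5.625) + f(7)].
Sum = -2867.77734375.

-2867.77734375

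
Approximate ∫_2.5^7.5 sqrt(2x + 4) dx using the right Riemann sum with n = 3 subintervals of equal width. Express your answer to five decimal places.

Δx = (7.5 − 2.5)/3 = 5/3.
Right endpoints: 25/6, 35/6, 7.5.
f(25/6) ≈ 3.51188, f(35/6) ≈ 3.95811, f(7.5) ≈ 4.35890.
Sum = Δx · [f(25/6) + f(35/6) + f(7.5)].
Sum ≈ 19.71483.

19.71483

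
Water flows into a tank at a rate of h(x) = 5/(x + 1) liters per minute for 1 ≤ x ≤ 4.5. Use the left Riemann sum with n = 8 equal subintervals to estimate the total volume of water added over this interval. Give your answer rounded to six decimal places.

Δx = (4.5 − 1)/8 = 0.4375.
Left endpoints: 1, 1.4375, 1.875, 2.3125, 2.75, 3.1875, 3.625, 4.0625.
h(1) = 2.5, h(1.4375) = 80/39, h(1.875) = 40/23, h(2.3125) = 80/53, h(2.75) = 4/3, h(3.1875) = 80/67, h(3.625) = 40/37, h(4.0625) = 80/81.
Sum = Δx · [h(1) + h(1.4375) + h(1.875) + ...].
Sum ≈ 5.423226.

5.423226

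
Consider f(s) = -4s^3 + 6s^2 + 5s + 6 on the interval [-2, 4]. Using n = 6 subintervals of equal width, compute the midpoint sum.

Δs = (4 − (-2))/6 = 1.
Midpoints: -1.5, -0.5, 0.5, 1.5, 2.5, 3.5.
f(-1.5) = 25.5, f(-0.5) = 5.5, f(0.5) = 9.5, f(1.5) = 13.5, f(2.5) = -6.5, f(3.5) = -74.5.
Sum = Δs · [f(-1.5) + f(-0.5) + f(0.5) + ...].
Sum = -27.

-27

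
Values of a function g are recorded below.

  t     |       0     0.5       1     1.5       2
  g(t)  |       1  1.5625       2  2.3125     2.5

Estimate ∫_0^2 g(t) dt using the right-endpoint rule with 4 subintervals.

Δt = 0.5.
Sum = 0.5·[1.5625 + 2 + 2.3125 + 2.5] = 4.1875.

4.1875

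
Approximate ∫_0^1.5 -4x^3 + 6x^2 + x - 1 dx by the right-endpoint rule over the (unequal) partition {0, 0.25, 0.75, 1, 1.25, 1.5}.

Subinterval widths: 0.25, 0.5, 0.25, 0.25, 0.25.
Right endpoints: 0.25, 0.75, 1, 1.25, 1.5.
f(0.25) = -0.4375, f(0.75) = 1.4375, f(1) = 2, f(1.25) = 1.8125, f(1.5) = 0.5.
Sum = Σ Δx_i · f(x_i).
Sum = 1.6875.

1.6875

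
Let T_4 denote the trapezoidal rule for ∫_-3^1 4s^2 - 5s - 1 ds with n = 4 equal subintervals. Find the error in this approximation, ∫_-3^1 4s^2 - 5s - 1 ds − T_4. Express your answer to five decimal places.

Exact integral: ∫_-3^1 f(s) ds ≈ 53.3333333.
T_4 = 56.
Error ≈ 53.3333333 − 56 ≈ -2.66667.

-2.66667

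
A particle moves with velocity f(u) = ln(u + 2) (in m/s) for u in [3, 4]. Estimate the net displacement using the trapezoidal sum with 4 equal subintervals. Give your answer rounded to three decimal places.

1.703

Δu = (4 − 3)/4 = 0.25.
f(3) ≈ 1.609, f(3.25) ≈ 1.658, f(3.5) ≈ 1.705, f(3.75) ≈ 1.749, f(4) ≈ 1.792.
T_4 = (Δu/2)·[f(u_0) + 2f(u_1) + 2f(u_2) + 2f(u_3) + f(u_4)].
Sum ≈ 1.703.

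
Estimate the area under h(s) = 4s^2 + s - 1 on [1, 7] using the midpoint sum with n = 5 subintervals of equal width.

Δs = (7 − 1)/5 = 1.2.
Midpoints: 1.6, 2.8, 4, 5.2, 6.4.
h(1.6) = 10.84, h(2.8) = 33.16, h(4) = 67, h(5.2) = 112.36, h(6.4) = 169.24.
Sum = Δs · [h(1.6) + h(2.8) + h(4) + h(5.2) + h(6.4)].
Sum = 471.12.

471.12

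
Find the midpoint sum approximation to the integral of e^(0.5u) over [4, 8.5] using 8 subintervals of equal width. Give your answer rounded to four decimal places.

Δu = (8.5 − 4)/8 = 0.5625.
Midpoints: 4.28125, 4.84375, 5.40625, 5.96875, 6.53125, 7.09375, 7.65625, 8.21875.
f(4.28125) ≈ 8.5048, f(4.84375) ≈ 11.2670, f(5.40625) ≈ 14.9263, f(5.96875) ≈ 19.7741, f(6.53125) ≈ 26.1965, f(7.09375) ≈ 34.7047, f(7.65625) ≈ 45.9763, f(8.21875) ≈ 60.9086.
Sum = Δu · [f(4.28125) + f(4.84375) + f(5.40625) + ...].
Sum ≈ 125.0203.

125.0203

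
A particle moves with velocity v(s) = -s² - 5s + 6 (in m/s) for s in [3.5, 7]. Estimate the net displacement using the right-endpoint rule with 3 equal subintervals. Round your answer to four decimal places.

-203.3565

Δs = (7 − 3.5)/3 = 7/6.
Right endpoints: 14/3, 35/6, 7.
v(14/3) = -352/9, v(35/6) = -2059/36, v(7) = -78.
Sum = Δs · [v(14/3) + v(35/6) + v(7)].
Sum ≈ -203.3565.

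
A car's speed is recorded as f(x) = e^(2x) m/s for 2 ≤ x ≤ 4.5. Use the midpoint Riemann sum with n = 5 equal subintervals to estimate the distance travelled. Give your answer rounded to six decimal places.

Δx = (4.5 − 2)/5 = 0.5.
Midpoints: 2.25, 2.75, 3.25, 3.75, 4.25.
f(2.25) ≈ 90.017131, f(2.75) ≈ 244.691932, f(3.25) ≈ 665.141633, f(3.75) ≈ 1808.042414, f(4.25) ≈ 4914.768840.
Sum = Δx · [f(2.25) + f(2.75) + f(3.25) + f(3.75) + f(4.25)].
Sum ≈ 3861.330976.

3861.330976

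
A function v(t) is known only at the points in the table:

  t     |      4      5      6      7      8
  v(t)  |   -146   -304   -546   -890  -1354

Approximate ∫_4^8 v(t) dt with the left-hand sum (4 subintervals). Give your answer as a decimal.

Δt = 1.
Sum = 1·[(-146) + (-304) + (-546) + (-890)] = -1886.

-1886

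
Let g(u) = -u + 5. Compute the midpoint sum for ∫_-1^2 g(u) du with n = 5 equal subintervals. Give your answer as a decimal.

Δu = (2 − (-1))/5 = 0.6.
Midpoints: -0.7, -0.1, 0.5, 1.1, 1.7.
g(-0.7) = 5.7, g(-0.1) = 5.1, g(0.5) = 4.5, g(1.1) = 3.9, g(1.7) = 3.3.
Sum = Δu · [g(-0.7) + g(-0.1) + g(0.5) + g(1.1) + g(1.7)].
Sum = 13.5.

13.5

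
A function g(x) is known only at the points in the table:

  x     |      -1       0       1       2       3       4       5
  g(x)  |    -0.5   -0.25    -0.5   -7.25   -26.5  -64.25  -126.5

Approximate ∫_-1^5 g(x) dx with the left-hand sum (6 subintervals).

-99.25

Δx = 1.
Sum = 1·[(-0.5) + (-0.25) + (-0.5) + (-7.25) + (-26.5) + (-64.25)] = -99.25.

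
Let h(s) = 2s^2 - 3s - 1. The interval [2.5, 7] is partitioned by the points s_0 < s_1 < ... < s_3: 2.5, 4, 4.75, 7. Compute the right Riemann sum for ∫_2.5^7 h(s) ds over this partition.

221.90625

Subinterval widths: 1.5, 0.75, 2.25.
Right endpoints: 4, 4.75, 7.
h(4) = 19, h(4.75) = 29.875, h(7) = 76.
Sum = Σ Δs_i · h(s_i).
Sum = 221.90625.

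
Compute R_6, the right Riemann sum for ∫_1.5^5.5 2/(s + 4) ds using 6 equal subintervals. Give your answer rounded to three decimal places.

1.044

Δs = (5.5 − 1.5)/6 = 2/3.
Right endpoints: 13/6, 17/6, 3.5, 25/6, 29/6, 5.5.
f(13/6) = 12/37, f(17/6) = 12/41, f(3.5) = 4/15, f(25/6) = 12/49, f(29/6) = 12/53, f(5.5) = 4/19.
Sum = Δs · [f(13/6) + f(17/6) + f(3.5) + ...].
Sum ≈ 1.044.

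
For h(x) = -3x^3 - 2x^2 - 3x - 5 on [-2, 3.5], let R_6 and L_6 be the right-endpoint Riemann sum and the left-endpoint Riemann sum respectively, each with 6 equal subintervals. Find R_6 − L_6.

-170.15625

R_6 ≈ -266.15639.
L_6 ≈ -96.00014.
R_6 − L_6 = -170.15625.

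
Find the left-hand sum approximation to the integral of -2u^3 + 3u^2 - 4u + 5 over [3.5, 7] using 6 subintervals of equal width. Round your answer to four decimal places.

Δu = (7 − 3.5)/6 = 7/12.
Left endpoints: 3.5, 49/12, 14/3, 5.25, 35/6, 77/12.
f(3.5) = -58, f(49/12) = -84223/864, f(14/3) = -4093/27, f(5.25) = -222.71875, f(35/6) = -16915/54, f(77/12) = -367667/864.
Sum = Δu · [f(3.5) + f(49/12) + f(14/3) + ...].
Sum ≈ -740.0009.

-740.0009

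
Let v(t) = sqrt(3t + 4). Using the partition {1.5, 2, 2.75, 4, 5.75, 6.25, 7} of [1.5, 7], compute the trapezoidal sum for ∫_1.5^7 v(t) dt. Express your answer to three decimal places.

22.247

Subinterval widths: 0.5, 0.75, 1.25, 1.75, 0.5, 0.75.
v(1.5) ≈ 2.915, v(2) ≈ 3.162, v(2.75) ≈ 3.500, v(4) ≈ 4.000, v(5.75) ≈ 4.610, v(6.25) ≈ 4.770, v(7) ≈ 5.000.
On each subinterval the trapezoid contributes (Δt_i/2)·[v(t_{i-1}) + v(t_i)].
Sum ≈ 22.247.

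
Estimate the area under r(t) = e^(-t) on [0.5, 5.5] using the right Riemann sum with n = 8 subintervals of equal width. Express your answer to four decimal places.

Δt = (5.5 − 0.5)/8 = 0.625.
Right endpoints: 1.125, 1.75, 2.375, 3, 3.625, 4.25, 4.875, 5.5.
r(1.125) ≈ 0.3247, r(1.75) ≈ 0.1738, r(2.375) ≈ 0.0930, r(3) ≈ 0.0498, r(3.625) ≈ 0.0266, r(4.25) ≈ 0.0143, r(4.875) ≈ 0.0076, r(5.5) ≈ 0.0041.
Sum = Δt · [r(1.125) + r(1.75) + r(2.375) + ...].
Sum ≈ 0.4337.

0.4337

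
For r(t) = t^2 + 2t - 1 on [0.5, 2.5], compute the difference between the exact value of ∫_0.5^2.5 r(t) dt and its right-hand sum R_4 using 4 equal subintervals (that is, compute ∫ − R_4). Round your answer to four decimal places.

-2.5833

Exact integral: ∫_0.5^2.5 r(t) dt ≈ 9.166667.
R_4 = 11.75.
Error ≈ 9.166667 − 11.75 ≈ -2.5833.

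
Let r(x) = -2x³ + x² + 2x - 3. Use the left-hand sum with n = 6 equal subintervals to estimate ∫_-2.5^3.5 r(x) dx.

-0.5

Δx = (3.5 − (-2.5))/6 = 1.
Left endpoints: -2.5, -1.5, -0.5, 0.5, 1.5, 2.5.
r(-2.5) = 29.5, r(-1.5) = 3, r(-0.5) = -3.5, r(0.5) = -2, r(1.5) = -4.5, r(2.5) = -23.
Sum = Δx · [r(-2.5) + r(-1.5) + r(-0.5) + ...].
Sum = -0.5.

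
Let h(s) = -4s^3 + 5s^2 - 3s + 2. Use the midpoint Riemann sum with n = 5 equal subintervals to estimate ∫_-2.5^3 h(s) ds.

Δs = (3 − (-2.5))/5 = 1.1.
Midpoints: -1.95, -0.85, 0.25, 1.35, 2.45.
h(-1.95) = 56.522, h(-0.85) = 10.619, h(0.25) = 1.5, h(1.35) = -2.779, h(2.45) = -34.162.
Sum = Δs · [h(-1.95) + h(-0.85) + h(0.25) + h(1.35) + h(2.45)].
Sum = 34.87.

34.87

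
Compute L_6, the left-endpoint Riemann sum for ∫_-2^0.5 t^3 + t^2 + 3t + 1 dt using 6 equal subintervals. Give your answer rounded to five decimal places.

Δt = (0.5 − (-2))/6 = 5/12.
Left endpoints: -2, -19/12, -7/6, -0.75, -1/3, 1/12.
f(-2) = -9, f(-19/12) = -9007/1728, f(-7/6) = -589/216, f(-0.75) = -1.109375, f(-1/3) = 2/27, f(1/12) = 2173/1728.
Sum = Δt · [f(-2) + f(-19/12) + f(-7/6) + ...].
Sum ≈ -6.96542.

-6.96542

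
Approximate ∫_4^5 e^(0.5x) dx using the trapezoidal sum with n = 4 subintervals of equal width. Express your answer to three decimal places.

Δx = (5 − 4)/4 = 0.25.
f(4) ≈ 7.389, f(4.25) ≈ 8.373, f(4.5) ≈ 9.488, f(4.75) ≈ 10.751, f(5) ≈ 12.182.
T_4 = (Δx/2)·[f(x_0) + 2f(x_1) + 2f(x_2) + 2f(x_3) + f(x_4)].
Sum ≈ 9.599.

9.599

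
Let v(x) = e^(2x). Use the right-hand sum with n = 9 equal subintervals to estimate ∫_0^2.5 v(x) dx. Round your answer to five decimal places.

Δx = (2.5 − 0)/9 = 5/18.
Right endpoints: 5/18, 5/9, 5/6, 10/9, 25/18, 5/3, 35/18, 20/9, 2.5.
v(5/18) ≈ 1.74291, v(5/9) ≈ 3.03773, v(5/6) ≈ 5.29449, v(10/9) ≈ 9.22781, v(25/18) ≈ 16.08324, v(5/3) ≈ 28.03162, v(35/18) ≈ 48.85657, v(20/9) ≈ 85.15256, v(2.5) ≈ 148.41316.
Sum = Δx · [v(5/18) + v(5/9) + v(5/6) + ...].
Sum ≈ 96.06669.

96.06669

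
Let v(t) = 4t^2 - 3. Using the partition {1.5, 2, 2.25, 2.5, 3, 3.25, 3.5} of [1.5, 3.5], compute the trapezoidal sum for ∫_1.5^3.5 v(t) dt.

46.875

Subinterval widths: 0.5, 0.25, 0.25, 0.5, 0.25, 0.25.
v(1.5) = 6, v(2) = 13, v(2.25) = 17.25, v(2.5) = 22, v(3) = 33, v(3.25) = 39.25, v(3.5) = 46.
On each subinterval the trapezoid contributes (Δt_i/2)·[v(t_{i-1}) + v(t_i)].
Sum = 46.875.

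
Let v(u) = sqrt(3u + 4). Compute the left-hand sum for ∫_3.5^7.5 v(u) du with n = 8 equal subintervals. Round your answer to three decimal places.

Δu = (7.5 − 3.5)/8 = 0.5.
Left endpoints: 3.5, 4, 4.5, 5, 5.5, 6, 6.5, 7.
v(3.5) ≈ 3.808, v(4) ≈ 4.000, v(4.5) ≈ 4.183, v(5) ≈ 4.359, v(5.5) ≈ 4.528, v(6) ≈ 4.690, v(6.5) ≈ 4.848, v(7) ≈ 5.000.
Sum = Δu · [v(3.5) + v(4) + v(4.5) + ...].
Sum ≈ 17.708.

17.708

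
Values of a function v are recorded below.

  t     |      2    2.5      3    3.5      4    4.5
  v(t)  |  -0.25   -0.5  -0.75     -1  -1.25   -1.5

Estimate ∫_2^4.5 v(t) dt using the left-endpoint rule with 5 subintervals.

-1.875

Δt = 0.5.
Sum = 0.5·[(-0.25) + (-0.5) + (-0.75) + (-1) + (-1.25)] = -1.875.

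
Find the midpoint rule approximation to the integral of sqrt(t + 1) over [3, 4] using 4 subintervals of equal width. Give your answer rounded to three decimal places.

2.120

Δt = (4 − 3)/4 = 0.25.
Midpoints: 3.125, 3.375, 3.625, 3.875.
f(3.125) ≈ 2.031, f(3.375) ≈ 2.092, f(3.625) ≈ 2.151, f(3.875) ≈ 2.208.
Sum = Δt · [f(3.125) + f(3.375) + f(3.625) + f(3.875)].
Sum ≈ 2.120.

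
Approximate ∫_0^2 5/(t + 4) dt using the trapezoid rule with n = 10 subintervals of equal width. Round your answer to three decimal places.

Δt = (2 − 0)/10 = 0.2.
f(0) = 1.25, f(0.2) = 25/21, f(0.4) = 25/22, f(0.6) = 25/23, f(0.8) = 25/24, f(1) = 1, f(1.2) = 25/26, f(1.4) = 25/27, f(1.6) = 25/28, f(1.8) = 25/29, f(2) = 5/6.
T_10 = (Δt/2)·[f(t_0) + 2f(t_1) + ... + 2f(t_{9}) + f(t_10)].
Sum ≈ 2.028.

2.028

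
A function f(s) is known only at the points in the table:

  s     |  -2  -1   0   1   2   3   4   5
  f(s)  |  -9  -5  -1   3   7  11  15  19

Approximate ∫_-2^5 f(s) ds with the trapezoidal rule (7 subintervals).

Δs = 1.
T_7 = (1/2)·[(-9) + 2·(-5) + 2·(-1) + 2·3 + 2·7 + 2·11 + 2·15 + 19] = 35.

35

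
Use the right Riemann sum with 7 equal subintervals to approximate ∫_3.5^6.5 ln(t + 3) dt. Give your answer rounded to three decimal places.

Δt = (6.5 − 3.5)/7 = 3/7.
Right endpoints: 55/14, 61/14, 67/14, 73/14, 79/14, 85/14, 6.5.
f(55/14) ≈ 1.936, f(61/14) ≈ 1.996, f(67/14) ≈ 2.052, f(73/14) ≈ 2.106, f(79/14) ≈ 2.157, f(85/14) ≈ 2.205, f(6.5) ≈ 2.251.
Sum = Δt · [f(55/14) + f(61/14) + f(67/14) + ...].
Sum ≈ 6.301.

6.301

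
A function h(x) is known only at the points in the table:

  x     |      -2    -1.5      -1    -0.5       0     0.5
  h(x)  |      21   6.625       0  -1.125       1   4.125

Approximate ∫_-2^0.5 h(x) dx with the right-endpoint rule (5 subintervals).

Δx = 0.5.
Sum = 0.5·[6.625 + 0 + (-1.125) + 1 + 4.125] = 5.3125.

5.3125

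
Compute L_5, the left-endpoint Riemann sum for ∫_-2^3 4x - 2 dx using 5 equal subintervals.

Δx = (3 − (-2))/5 = 1.
Left endpoints: -2, -1, 0, 1, 2.
f(-2) = -10, f(-1) = -6, f(0) = -2, f(1) = 2, f(2) = 6.
Sum = Δx · [f(-2) + f(-1) + f(0) + f(1) + f(2)].
Sum = -10.

-10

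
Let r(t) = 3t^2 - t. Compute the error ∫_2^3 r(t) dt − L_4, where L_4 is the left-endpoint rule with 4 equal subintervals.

1.71875

Exact integral: ∫_2^3 r(t) dt = 16.5.
L_4 = 14.78125.
Error = 16.5 − 14.78125 = 1.71875.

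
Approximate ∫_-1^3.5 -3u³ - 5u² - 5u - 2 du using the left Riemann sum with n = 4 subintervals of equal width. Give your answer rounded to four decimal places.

-119.1357

Δu = (3.5 − (-1))/4 = 1.125.
Left endpoints: -1, 0.125, 1.25, 2.375.
f(-1) = 1, f(0.125) = -1387/512, f(1.25) = -21.921875, f(2.375) = -42121/512.
Sum = Δu · [f(-1) + f(0.125) + f(1.25) + f(2.375)].
Sum ≈ -119.1357.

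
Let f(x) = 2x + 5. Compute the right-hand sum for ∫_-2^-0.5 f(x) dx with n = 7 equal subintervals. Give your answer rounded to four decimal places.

4.0714

Δx = (-0.5 − (-2))/7 = 3/14.
Right endpoints: -25/14, -11/7, -19/14, -8/7, -13/14, -5/7, -0.5.
f(-25/14) = 10/7, f(-11/7) = 13/7, f(-19/14) = 16/7, f(-8/7) = 19/7, f(-13/14) = 22/7, f(-5/7) = 25/7, f(-0.5) = 4.
Sum = Δx · [f(-25/14) + f(-11/7) + f(-19/14) + ...].
Sum ≈ 4.0714.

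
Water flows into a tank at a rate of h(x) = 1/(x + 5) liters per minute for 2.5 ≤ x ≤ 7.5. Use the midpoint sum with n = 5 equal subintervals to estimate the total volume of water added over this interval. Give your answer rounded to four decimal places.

0.5104

Δx = (7.5 − 2.5)/5 = 1.
Midpoints: 3, 4, 5, 6, 7.
h(3) = 0.125, h(4) = 1/9, h(5) = 0.1, h(6) = 1/11, h(7) = 1/12.
Sum = Δx · [h(3) + h(4) + h(5) + h(6) + h(7)].
Sum ≈ 0.5104.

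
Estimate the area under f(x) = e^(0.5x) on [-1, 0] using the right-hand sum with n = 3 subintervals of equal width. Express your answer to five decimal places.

0.85434

Δx = (0 − (-1))/3 = 1/3.
Right endpoints: -2/3, -1/3, 0.
f(-2/3) ≈ 0.71653, f(-1/3) ≈ 0.84648, f(0) ≈ 1.00000.
Sum = Δx · [f(-2/3) + f(-1/3) + f(0)].
Sum ≈ 0.85434.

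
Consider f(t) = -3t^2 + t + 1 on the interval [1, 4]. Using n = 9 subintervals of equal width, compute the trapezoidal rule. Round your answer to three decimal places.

Δt = (4 − 1)/9 = 1/3.
f(1) = -1, f(4/3) = -3, f(5/3) = -17/3, f(2) = -9, f(7/3) = -13, f(8/3) = -53/3, f(3) = -23, f(10/3) = -29, f(11/3) = -107/3, f(4) = -43.
T_9 = (Δt/2)·[f(t_0) + 2f(t_1) + ... + 2f(t_{8}) + f(t_9)].
Sum ≈ -52.667.

-52.667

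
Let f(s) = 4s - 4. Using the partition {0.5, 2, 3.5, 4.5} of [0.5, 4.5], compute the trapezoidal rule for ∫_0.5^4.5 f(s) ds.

24

Subinterval widths: 1.5, 1.5, 1.
f(0.5) = -2, f(2) = 4, f(3.5) = 10, f(4.5) = 14.
On each subinterval the trapezoid contributes (Δs_i/2)·[f(s_{i-1}) + f(s_i)].
Sum = 24.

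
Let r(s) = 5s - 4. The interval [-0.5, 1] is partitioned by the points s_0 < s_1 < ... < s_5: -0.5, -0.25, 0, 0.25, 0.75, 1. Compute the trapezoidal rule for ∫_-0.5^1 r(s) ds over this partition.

-4.125

Subinterval widths: 0.25, 0.25, 0.25, 0.5, 0.25.
r(-0.5) = -6.5, r(-0.25) = -5.25, r(0) = -4, r(0.25) = -2.75, r(0.75) = -0.25, r(1) = 1.
On each subinterval the trapezoid contributes (Δs_i/2)·[r(s_{i-1}) + r(s_i)].
Sum = -4.125.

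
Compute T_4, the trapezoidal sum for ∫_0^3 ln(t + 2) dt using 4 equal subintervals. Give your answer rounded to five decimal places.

3.64693

Δt = (3 − 0)/4 = 0.75.
f(0) ≈ 0.69315, f(0.75) ≈ 1.01160, f(1.5) ≈ 1.25276, f(2.25) ≈ 1.44692, f(3) ≈ 1.60944.
T_4 = (Δt/2)·[f(t_0) + 2f(t_1) + 2f(t_2) + 2f(t_3) + f(t_4)].
Sum ≈ 3.64693.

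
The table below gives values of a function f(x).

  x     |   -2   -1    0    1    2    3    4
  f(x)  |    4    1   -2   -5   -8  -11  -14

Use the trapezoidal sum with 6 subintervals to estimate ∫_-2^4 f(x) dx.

Δx = 1.
T_6 = (1/2)·[4 + 2·1 + 2·(-2) + 2·(-5) + 2·(-8) + 2·(-11) + (-14)] = -30.

-30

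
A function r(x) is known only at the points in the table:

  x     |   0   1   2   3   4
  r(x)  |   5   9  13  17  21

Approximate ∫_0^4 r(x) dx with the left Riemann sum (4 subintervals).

Δx = 1.
Sum = 1·[5 + 9 + 13 + 17] = 44.

44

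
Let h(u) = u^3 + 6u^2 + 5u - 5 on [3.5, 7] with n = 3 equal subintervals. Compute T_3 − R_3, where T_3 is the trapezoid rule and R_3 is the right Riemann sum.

T_3 ≈ 1254.62847222.
R_3 ≈ 1568.53472222.
T_3 − R_3 = -313.90625.

-313.90625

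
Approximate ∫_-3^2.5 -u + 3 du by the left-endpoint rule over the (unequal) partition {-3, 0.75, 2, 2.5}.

25.8125

Subinterval widths: 3.75, 1.25, 0.5.
Left endpoints: -3, 0.75, 2.
f(-3) = 6, f(0.75) = 2.25, f(2) = 1.
Sum = Σ Δu_i · f(u_i).
Sum = 25.8125.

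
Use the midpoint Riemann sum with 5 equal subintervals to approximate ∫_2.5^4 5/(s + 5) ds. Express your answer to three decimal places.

Δs = (4 − 2.5)/5 = 0.3.
Midpoints: 2.65, 2.95, 3.25, 3.55, 3.85.
f(2.65) = 100/153, f(2.95) = 100/159, f(3.25) = 20/33, f(3.55) = 100/171, f(3.85) = 100/177.
Sum = Δs · [f(2.65) + f(2.95) + f(3.25) + f(3.55) + f(3.85)].
Sum ≈ 0.912.

0.912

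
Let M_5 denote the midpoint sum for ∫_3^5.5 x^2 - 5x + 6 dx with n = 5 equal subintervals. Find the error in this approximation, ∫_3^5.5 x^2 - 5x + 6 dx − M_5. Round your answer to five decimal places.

Exact integral: ∫_3^5.5 f(x) dx ≈ 8.3333333.
M_5 = 8.28125.
Error ≈ 8.3333333 − 8.28125 ≈ 0.05208.

0.05208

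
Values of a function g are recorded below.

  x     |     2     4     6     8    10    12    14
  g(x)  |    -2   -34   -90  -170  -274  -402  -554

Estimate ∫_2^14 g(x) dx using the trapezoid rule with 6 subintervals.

-2496

Δx = 2.
T_6 = (2/2)·[(-2) + 2·(-34) + 2·(-90) + 2·(-170) + 2·(-274) + 2·(-402) + (-554)] = -2496.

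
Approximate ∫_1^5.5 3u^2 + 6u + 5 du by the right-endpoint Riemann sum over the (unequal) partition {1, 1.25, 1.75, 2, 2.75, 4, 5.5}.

346.40625

Subinterval widths: 0.25, 0.5, 0.25, 0.75, 1.25, 1.5.
Right endpoints: 1.25, 1.75, 2, 2.75, 4, 5.5.
f(1.25) = 17.1875, f(1.75) = 24.6875, f(2) = 29, f(2.75) = 44.1875, f(4) = 77, f(5.5) = 128.75.
Sum = Σ Δu_i · f(u_i).
Sum = 346.40625.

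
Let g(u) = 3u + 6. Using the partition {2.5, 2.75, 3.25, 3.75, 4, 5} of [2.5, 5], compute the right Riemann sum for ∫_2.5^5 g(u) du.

Subinterval widths: 0.25, 0.5, 0.5, 0.25, 1.
Right endpoints: 2.75, 3.25, 3.75, 4, 5.
g(2.75) = 14.25, g(3.25) = 15.75, g(3.75) = 17.25, g(4) = 18, g(5) = 21.
Sum = Σ Δu_i · g(u_i).
Sum = 45.5625.

45.5625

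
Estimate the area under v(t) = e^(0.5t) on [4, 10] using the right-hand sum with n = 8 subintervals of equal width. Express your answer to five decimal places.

Δt = (10 − 4)/8 = 0.75.
Right endpoints: 4.75, 5.5, 6.25, 7, 7.75, 8.5, 9.25, 10.
v(4.75) ≈ 10.75101, v(5.5) ≈ 15.64263, v(6.25) ≈ 22.75990, v(7) ≈ 33.11545, v(7.75) ≈ 48.18270, v(8.5) ≈ 70.10541, v(9.25) ≈ 102.00277, v(10) ≈ 148.41316.
Sum = Δt · [v(4.75) + v(5.5) + v(6.25) + ...].
Sum ≈ 338.22978.

338.22978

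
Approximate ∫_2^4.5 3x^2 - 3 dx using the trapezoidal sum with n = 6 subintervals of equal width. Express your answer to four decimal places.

75.8420

Δx = (4.5 − 2)/6 = 5/12.
f(2) = 9, f(29/12) = 697/48, f(17/6) = 253/12, f(3.25) = 28.6875, f(11/3) = 112/3, f(49/12) = 2257/48, f(4.5) = 57.75.
T_6 = (Δx/2)·[f(x_0) + 2f(x_1) + ... + 2f(x_{5}) + f(x_6)].
Sum ≈ 75.8420.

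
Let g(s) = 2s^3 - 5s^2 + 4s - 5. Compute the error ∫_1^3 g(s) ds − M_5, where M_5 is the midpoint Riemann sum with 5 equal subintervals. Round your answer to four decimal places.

0.1867

Exact integral: ∫_1^3 g(s) ds ≈ 2.666667.
M_5 = 2.48.
Error ≈ 2.666667 − 2.48 ≈ 0.1867.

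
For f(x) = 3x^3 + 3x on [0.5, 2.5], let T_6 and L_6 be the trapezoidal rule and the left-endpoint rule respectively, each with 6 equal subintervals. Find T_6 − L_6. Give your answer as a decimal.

T_6 = 38.75.
L_6 = 30.
T_6 − L_6 = 8.75.

8.75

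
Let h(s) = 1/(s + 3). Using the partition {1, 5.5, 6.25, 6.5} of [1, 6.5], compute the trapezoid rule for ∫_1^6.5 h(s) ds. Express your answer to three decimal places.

Subinterval widths: 4.5, 0.75, 0.25.
h(1) = 0.25, h(5.5) = 2/17, h(6.25) = 4/37, h(6.5) = 2/19.
On each subinterval the trapezoid contributes (Δs_i/2)·[h(s_{i-1}) + h(s_i)].
Sum ≈ 0.939.

0.939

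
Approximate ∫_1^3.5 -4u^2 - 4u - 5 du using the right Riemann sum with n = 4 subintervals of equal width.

-108.671875

Δu = (3.5 − 1)/4 = 0.625.
Right endpoints: 1.625, 2.25, 2.875, 3.5.
f(1.625) = -22.0625, f(2.25) = -34.25, f(2.875) = -49.5625, f(3.5) = -68.
Sum = Δu · [f(1.625) + f(2.25) + f(2.875) + f(3.5)].
Sum = -108.671875.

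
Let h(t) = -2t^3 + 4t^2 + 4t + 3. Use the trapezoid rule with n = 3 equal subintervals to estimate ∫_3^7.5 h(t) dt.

-953.4375

Δt = (7.5 − 3)/3 = 1.5.
h(3) = -3, h(4.5) = -80.25, h(6) = -261, h(7.5) = -585.75.
T_3 = (Δt/2)·[h(t_0) + 2h(t_1) + 2h(t_2) + h(t_3)].
Sum = -953.4375.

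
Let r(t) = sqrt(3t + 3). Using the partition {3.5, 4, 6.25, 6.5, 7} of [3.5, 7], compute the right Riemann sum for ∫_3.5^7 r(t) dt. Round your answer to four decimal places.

Subinterval widths: 0.5, 2.25, 0.25, 0.5.
Right endpoints: 4, 6.25, 6.5, 7.
r(4) ≈ 3.8730, r(6.25) ≈ 4.6637, r(6.5) ≈ 4.7434, r(7) ≈ 4.8990.
Sum = Σ Δt_i · r(t_i).
Sum ≈ 16.0651.

16.0651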